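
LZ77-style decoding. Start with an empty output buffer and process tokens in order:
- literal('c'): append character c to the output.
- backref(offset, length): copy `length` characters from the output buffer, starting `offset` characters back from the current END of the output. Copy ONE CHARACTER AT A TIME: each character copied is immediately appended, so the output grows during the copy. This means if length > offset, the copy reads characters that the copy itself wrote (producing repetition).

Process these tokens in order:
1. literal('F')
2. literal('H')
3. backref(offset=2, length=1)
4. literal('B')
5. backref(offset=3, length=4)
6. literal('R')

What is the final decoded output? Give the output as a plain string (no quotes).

Token 1: literal('F'). Output: "F"
Token 2: literal('H'). Output: "FH"
Token 3: backref(off=2, len=1). Copied 'F' from pos 0. Output: "FHF"
Token 4: literal('B'). Output: "FHFB"
Token 5: backref(off=3, len=4) (overlapping!). Copied 'HFBH' from pos 1. Output: "FHFBHFBH"
Token 6: literal('R'). Output: "FHFBHFBHR"

Answer: FHFBHFBHR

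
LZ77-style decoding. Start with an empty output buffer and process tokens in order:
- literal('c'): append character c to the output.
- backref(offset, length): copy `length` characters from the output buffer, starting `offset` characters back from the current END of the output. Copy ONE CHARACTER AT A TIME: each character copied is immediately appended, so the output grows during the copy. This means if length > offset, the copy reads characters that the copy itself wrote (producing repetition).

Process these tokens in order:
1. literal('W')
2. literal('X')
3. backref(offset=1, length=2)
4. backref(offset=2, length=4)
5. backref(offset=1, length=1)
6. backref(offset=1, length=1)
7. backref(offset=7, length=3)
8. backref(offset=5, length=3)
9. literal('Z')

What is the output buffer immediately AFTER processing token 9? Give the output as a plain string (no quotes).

Token 1: literal('W'). Output: "W"
Token 2: literal('X'). Output: "WX"
Token 3: backref(off=1, len=2) (overlapping!). Copied 'XX' from pos 1. Output: "WXXX"
Token 4: backref(off=2, len=4) (overlapping!). Copied 'XXXX' from pos 2. Output: "WXXXXXXX"
Token 5: backref(off=1, len=1). Copied 'X' from pos 7. Output: "WXXXXXXXX"
Token 6: backref(off=1, len=1). Copied 'X' from pos 8. Output: "WXXXXXXXXX"
Token 7: backref(off=7, len=3). Copied 'XXX' from pos 3. Output: "WXXXXXXXXXXXX"
Token 8: backref(off=5, len=3). Copied 'XXX' from pos 8. Output: "WXXXXXXXXXXXXXXX"
Token 9: literal('Z'). Output: "WXXXXXXXXXXXXXXXZ"

Answer: WXXXXXXXXXXXXXXXZ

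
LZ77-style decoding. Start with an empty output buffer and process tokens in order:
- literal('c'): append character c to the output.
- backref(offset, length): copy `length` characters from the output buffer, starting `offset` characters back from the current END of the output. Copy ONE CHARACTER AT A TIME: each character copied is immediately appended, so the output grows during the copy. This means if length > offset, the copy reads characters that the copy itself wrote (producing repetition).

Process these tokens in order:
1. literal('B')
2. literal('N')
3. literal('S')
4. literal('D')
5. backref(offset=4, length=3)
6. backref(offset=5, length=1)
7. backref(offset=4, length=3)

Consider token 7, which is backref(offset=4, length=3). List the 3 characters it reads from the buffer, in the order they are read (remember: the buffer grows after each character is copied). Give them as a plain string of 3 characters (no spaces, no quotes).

Token 1: literal('B'). Output: "B"
Token 2: literal('N'). Output: "BN"
Token 3: literal('S'). Output: "BNS"
Token 4: literal('D'). Output: "BNSD"
Token 5: backref(off=4, len=3). Copied 'BNS' from pos 0. Output: "BNSDBNS"
Token 6: backref(off=5, len=1). Copied 'S' from pos 2. Output: "BNSDBNSS"
Token 7: backref(off=4, len=3). Buffer before: "BNSDBNSS" (len 8)
  byte 1: read out[4]='B', append. Buffer now: "BNSDBNSSB"
  byte 2: read out[5]='N', append. Buffer now: "BNSDBNSSBN"
  byte 3: read out[6]='S', append. Buffer now: "BNSDBNSSBNS"

Answer: BNS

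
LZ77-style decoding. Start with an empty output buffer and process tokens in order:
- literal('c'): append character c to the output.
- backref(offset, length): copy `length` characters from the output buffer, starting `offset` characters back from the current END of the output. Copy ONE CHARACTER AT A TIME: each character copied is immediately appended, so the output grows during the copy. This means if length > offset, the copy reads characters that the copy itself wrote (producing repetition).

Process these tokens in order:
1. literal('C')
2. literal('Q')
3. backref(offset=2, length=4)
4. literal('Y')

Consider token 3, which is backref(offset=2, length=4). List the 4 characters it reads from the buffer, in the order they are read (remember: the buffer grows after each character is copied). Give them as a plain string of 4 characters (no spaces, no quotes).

Answer: CQCQ

Derivation:
Token 1: literal('C'). Output: "C"
Token 2: literal('Q'). Output: "CQ"
Token 3: backref(off=2, len=4). Buffer before: "CQ" (len 2)
  byte 1: read out[0]='C', append. Buffer now: "CQC"
  byte 2: read out[1]='Q', append. Buffer now: "CQCQ"
  byte 3: read out[2]='C', append. Buffer now: "CQCQC"
  byte 4: read out[3]='Q', append. Buffer now: "CQCQCQ"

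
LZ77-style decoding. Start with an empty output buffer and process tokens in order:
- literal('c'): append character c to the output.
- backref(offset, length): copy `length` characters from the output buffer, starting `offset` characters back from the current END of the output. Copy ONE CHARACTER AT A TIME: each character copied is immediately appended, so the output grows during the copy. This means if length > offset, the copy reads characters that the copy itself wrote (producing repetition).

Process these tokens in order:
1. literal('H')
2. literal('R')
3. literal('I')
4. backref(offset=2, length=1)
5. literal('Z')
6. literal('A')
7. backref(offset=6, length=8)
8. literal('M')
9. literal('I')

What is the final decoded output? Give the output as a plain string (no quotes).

Token 1: literal('H'). Output: "H"
Token 2: literal('R'). Output: "HR"
Token 3: literal('I'). Output: "HRI"
Token 4: backref(off=2, len=1). Copied 'R' from pos 1. Output: "HRIR"
Token 5: literal('Z'). Output: "HRIRZ"
Token 6: literal('A'). Output: "HRIRZA"
Token 7: backref(off=6, len=8) (overlapping!). Copied 'HRIRZAHR' from pos 0. Output: "HRIRZAHRIRZAHR"
Token 8: literal('M'). Output: "HRIRZAHRIRZAHRM"
Token 9: literal('I'). Output: "HRIRZAHRIRZAHRMI"

Answer: HRIRZAHRIRZAHRMI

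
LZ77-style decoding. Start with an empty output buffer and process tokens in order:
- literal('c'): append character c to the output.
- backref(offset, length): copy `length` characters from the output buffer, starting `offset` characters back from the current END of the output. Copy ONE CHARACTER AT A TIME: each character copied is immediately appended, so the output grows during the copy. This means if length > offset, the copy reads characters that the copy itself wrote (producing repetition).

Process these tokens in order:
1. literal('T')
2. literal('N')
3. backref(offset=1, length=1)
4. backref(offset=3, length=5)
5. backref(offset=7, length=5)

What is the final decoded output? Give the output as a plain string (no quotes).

Token 1: literal('T'). Output: "T"
Token 2: literal('N'). Output: "TN"
Token 3: backref(off=1, len=1). Copied 'N' from pos 1. Output: "TNN"
Token 4: backref(off=3, len=5) (overlapping!). Copied 'TNNTN' from pos 0. Output: "TNNTNNTN"
Token 5: backref(off=7, len=5). Copied 'NNTNN' from pos 1. Output: "TNNTNNTNNNTNN"

Answer: TNNTNNTNNNTNN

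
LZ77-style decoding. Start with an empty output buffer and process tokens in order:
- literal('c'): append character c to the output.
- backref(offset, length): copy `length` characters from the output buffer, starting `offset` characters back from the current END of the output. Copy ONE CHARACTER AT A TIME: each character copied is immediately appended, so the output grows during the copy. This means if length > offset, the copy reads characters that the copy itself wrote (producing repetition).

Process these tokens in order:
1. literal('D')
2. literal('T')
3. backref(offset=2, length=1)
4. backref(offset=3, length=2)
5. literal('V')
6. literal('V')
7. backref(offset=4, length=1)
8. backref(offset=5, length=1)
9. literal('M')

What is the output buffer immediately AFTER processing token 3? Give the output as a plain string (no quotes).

Answer: DTD

Derivation:
Token 1: literal('D'). Output: "D"
Token 2: literal('T'). Output: "DT"
Token 3: backref(off=2, len=1). Copied 'D' from pos 0. Output: "DTD"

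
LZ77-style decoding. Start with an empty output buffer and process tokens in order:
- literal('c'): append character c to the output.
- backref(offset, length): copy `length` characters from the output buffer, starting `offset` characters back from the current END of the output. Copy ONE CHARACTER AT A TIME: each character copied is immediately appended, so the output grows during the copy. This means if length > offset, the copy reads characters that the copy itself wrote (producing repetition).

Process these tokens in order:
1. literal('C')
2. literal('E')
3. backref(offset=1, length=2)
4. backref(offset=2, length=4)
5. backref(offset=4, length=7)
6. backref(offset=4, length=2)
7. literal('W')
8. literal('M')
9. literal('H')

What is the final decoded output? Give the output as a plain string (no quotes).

Answer: CEEEEEEEEEEEEEEEEWMH

Derivation:
Token 1: literal('C'). Output: "C"
Token 2: literal('E'). Output: "CE"
Token 3: backref(off=1, len=2) (overlapping!). Copied 'EE' from pos 1. Output: "CEEE"
Token 4: backref(off=2, len=4) (overlapping!). Copied 'EEEE' from pos 2. Output: "CEEEEEEE"
Token 5: backref(off=4, len=7) (overlapping!). Copied 'EEEEEEE' from pos 4. Output: "CEEEEEEEEEEEEEE"
Token 6: backref(off=4, len=2). Copied 'EE' from pos 11. Output: "CEEEEEEEEEEEEEEEE"
Token 7: literal('W'). Output: "CEEEEEEEEEEEEEEEEW"
Token 8: literal('M'). Output: "CEEEEEEEEEEEEEEEEWM"
Token 9: literal('H'). Output: "CEEEEEEEEEEEEEEEEWMH"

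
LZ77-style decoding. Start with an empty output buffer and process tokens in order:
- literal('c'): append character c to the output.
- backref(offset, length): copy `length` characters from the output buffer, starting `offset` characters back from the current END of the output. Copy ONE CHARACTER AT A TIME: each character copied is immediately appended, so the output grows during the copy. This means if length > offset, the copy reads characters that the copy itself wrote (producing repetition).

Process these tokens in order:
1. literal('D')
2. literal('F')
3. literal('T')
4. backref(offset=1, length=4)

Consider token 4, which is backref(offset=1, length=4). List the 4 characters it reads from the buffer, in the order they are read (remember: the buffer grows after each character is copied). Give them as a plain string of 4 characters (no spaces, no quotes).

Token 1: literal('D'). Output: "D"
Token 2: literal('F'). Output: "DF"
Token 3: literal('T'). Output: "DFT"
Token 4: backref(off=1, len=4). Buffer before: "DFT" (len 3)
  byte 1: read out[2]='T', append. Buffer now: "DFTT"
  byte 2: read out[3]='T', append. Buffer now: "DFTTT"
  byte 3: read out[4]='T', append. Buffer now: "DFTTTT"
  byte 4: read out[5]='T', append. Buffer now: "DFTTTTT"

Answer: TTTT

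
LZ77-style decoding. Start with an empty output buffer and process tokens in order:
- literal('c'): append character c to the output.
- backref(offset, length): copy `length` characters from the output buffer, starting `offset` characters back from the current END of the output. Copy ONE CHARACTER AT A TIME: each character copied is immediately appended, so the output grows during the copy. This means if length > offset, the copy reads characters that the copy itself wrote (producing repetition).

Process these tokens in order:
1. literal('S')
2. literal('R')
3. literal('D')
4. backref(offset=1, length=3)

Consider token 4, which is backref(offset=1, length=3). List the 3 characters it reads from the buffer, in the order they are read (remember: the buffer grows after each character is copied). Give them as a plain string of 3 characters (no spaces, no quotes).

Token 1: literal('S'). Output: "S"
Token 2: literal('R'). Output: "SR"
Token 3: literal('D'). Output: "SRD"
Token 4: backref(off=1, len=3). Buffer before: "SRD" (len 3)
  byte 1: read out[2]='D', append. Buffer now: "SRDD"
  byte 2: read out[3]='D', append. Buffer now: "SRDDD"
  byte 3: read out[4]='D', append. Buffer now: "SRDDDD"

Answer: DDD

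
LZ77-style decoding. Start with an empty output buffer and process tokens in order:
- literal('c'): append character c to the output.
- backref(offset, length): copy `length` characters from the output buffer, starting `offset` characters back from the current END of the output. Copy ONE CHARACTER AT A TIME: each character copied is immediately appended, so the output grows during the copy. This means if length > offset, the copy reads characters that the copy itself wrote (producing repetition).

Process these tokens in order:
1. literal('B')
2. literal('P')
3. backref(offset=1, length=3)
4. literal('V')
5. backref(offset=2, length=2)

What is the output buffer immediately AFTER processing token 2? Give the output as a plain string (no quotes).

Token 1: literal('B'). Output: "B"
Token 2: literal('P'). Output: "BP"

Answer: BP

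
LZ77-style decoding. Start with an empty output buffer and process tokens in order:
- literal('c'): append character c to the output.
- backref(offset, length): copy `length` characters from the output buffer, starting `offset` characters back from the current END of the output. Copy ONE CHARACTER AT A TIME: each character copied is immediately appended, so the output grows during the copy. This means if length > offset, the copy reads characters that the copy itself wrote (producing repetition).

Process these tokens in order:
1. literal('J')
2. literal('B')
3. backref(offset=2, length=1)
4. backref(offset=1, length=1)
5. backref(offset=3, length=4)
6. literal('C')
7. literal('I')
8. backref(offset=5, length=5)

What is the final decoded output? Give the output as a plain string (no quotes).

Token 1: literal('J'). Output: "J"
Token 2: literal('B'). Output: "JB"
Token 3: backref(off=2, len=1). Copied 'J' from pos 0. Output: "JBJ"
Token 4: backref(off=1, len=1). Copied 'J' from pos 2. Output: "JBJJ"
Token 5: backref(off=3, len=4) (overlapping!). Copied 'BJJB' from pos 1. Output: "JBJJBJJB"
Token 6: literal('C'). Output: "JBJJBJJBC"
Token 7: literal('I'). Output: "JBJJBJJBCI"
Token 8: backref(off=5, len=5). Copied 'JJBCI' from pos 5. Output: "JBJJBJJBCIJJBCI"

Answer: JBJJBJJBCIJJBCI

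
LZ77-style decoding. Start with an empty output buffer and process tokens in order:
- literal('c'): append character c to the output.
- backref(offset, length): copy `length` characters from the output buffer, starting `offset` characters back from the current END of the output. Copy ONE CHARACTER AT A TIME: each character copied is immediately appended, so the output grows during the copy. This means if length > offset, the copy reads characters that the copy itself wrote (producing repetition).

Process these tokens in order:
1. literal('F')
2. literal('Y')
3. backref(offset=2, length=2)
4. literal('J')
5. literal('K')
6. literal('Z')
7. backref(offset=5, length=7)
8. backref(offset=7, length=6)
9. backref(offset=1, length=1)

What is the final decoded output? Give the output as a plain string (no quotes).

Token 1: literal('F'). Output: "F"
Token 2: literal('Y'). Output: "FY"
Token 3: backref(off=2, len=2). Copied 'FY' from pos 0. Output: "FYFY"
Token 4: literal('J'). Output: "FYFYJ"
Token 5: literal('K'). Output: "FYFYJK"
Token 6: literal('Z'). Output: "FYFYJKZ"
Token 7: backref(off=5, len=7) (overlapping!). Copied 'FYJKZFY' from pos 2. Output: "FYFYJKZFYJKZFY"
Token 8: backref(off=7, len=6). Copied 'FYJKZF' from pos 7. Output: "FYFYJKZFYJKZFYFYJKZF"
Token 9: backref(off=1, len=1). Copied 'F' from pos 19. Output: "FYFYJKZFYJKZFYFYJKZFF"

Answer: FYFYJKZFYJKZFYFYJKZFF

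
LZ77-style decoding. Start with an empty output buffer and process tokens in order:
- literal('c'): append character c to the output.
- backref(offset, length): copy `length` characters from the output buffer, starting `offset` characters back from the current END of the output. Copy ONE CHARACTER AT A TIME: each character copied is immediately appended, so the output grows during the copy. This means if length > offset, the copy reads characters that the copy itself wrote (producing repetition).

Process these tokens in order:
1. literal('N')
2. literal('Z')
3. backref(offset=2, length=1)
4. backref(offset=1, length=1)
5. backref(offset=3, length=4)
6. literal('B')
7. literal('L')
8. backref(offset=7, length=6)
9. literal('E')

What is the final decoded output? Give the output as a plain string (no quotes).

Answer: NZNNZNNZBLNZNNZBE

Derivation:
Token 1: literal('N'). Output: "N"
Token 2: literal('Z'). Output: "NZ"
Token 3: backref(off=2, len=1). Copied 'N' from pos 0. Output: "NZN"
Token 4: backref(off=1, len=1). Copied 'N' from pos 2. Output: "NZNN"
Token 5: backref(off=3, len=4) (overlapping!). Copied 'ZNNZ' from pos 1. Output: "NZNNZNNZ"
Token 6: literal('B'). Output: "NZNNZNNZB"
Token 7: literal('L'). Output: "NZNNZNNZBL"
Token 8: backref(off=7, len=6). Copied 'NZNNZB' from pos 3. Output: "NZNNZNNZBLNZNNZB"
Token 9: literal('E'). Output: "NZNNZNNZBLNZNNZBE"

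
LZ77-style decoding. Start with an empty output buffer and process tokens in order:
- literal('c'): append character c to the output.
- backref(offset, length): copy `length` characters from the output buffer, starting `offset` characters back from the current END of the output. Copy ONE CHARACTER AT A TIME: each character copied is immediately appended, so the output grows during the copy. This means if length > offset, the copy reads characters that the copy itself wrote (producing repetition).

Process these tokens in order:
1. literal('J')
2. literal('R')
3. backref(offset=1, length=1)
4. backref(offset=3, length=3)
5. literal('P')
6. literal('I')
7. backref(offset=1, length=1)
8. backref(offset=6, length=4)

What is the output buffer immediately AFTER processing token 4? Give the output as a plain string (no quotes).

Answer: JRRJRR

Derivation:
Token 1: literal('J'). Output: "J"
Token 2: literal('R'). Output: "JR"
Token 3: backref(off=1, len=1). Copied 'R' from pos 1. Output: "JRR"
Token 4: backref(off=3, len=3). Copied 'JRR' from pos 0. Output: "JRRJRR"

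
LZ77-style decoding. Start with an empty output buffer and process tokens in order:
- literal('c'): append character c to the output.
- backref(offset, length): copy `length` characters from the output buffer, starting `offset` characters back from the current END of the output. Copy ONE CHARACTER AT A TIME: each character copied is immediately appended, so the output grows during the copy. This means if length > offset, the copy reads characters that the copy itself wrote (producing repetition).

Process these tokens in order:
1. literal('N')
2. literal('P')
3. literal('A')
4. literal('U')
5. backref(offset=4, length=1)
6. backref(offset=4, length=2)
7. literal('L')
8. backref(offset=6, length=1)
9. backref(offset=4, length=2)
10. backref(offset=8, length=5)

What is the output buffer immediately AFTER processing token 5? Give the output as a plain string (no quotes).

Answer: NPAUN

Derivation:
Token 1: literal('N'). Output: "N"
Token 2: literal('P'). Output: "NP"
Token 3: literal('A'). Output: "NPA"
Token 4: literal('U'). Output: "NPAU"
Token 5: backref(off=4, len=1). Copied 'N' from pos 0. Output: "NPAUN"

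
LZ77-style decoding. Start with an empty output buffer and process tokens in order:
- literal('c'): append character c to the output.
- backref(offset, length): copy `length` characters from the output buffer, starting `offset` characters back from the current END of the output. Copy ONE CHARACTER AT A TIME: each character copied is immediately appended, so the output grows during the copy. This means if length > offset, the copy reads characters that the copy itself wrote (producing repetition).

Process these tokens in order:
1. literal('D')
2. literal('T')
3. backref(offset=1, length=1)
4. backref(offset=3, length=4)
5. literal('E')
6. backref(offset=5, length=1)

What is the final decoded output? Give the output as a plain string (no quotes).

Token 1: literal('D'). Output: "D"
Token 2: literal('T'). Output: "DT"
Token 3: backref(off=1, len=1). Copied 'T' from pos 1. Output: "DTT"
Token 4: backref(off=3, len=4) (overlapping!). Copied 'DTTD' from pos 0. Output: "DTTDTTD"
Token 5: literal('E'). Output: "DTTDTTDE"
Token 6: backref(off=5, len=1). Copied 'D' from pos 3. Output: "DTTDTTDED"

Answer: DTTDTTDED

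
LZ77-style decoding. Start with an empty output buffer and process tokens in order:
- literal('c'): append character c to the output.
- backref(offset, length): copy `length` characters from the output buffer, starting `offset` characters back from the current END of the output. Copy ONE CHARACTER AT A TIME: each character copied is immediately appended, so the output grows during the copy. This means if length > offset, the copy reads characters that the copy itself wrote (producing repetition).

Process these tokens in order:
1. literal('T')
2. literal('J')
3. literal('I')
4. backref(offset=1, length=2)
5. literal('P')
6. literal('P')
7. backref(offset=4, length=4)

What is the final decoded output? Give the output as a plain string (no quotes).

Token 1: literal('T'). Output: "T"
Token 2: literal('J'). Output: "TJ"
Token 3: literal('I'). Output: "TJI"
Token 4: backref(off=1, len=2) (overlapping!). Copied 'II' from pos 2. Output: "TJIII"
Token 5: literal('P'). Output: "TJIIIP"
Token 6: literal('P'). Output: "TJIIIPP"
Token 7: backref(off=4, len=4). Copied 'IIPP' from pos 3. Output: "TJIIIPPIIPP"

Answer: TJIIIPPIIPP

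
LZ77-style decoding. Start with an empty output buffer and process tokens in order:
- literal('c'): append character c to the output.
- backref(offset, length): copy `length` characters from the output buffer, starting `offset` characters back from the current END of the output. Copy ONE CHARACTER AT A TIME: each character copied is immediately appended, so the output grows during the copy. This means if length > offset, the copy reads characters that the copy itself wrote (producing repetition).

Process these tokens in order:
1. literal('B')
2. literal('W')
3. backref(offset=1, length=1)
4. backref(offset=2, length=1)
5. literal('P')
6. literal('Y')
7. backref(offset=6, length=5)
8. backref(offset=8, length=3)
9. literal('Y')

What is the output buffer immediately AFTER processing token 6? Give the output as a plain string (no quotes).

Answer: BWWWPY

Derivation:
Token 1: literal('B'). Output: "B"
Token 2: literal('W'). Output: "BW"
Token 3: backref(off=1, len=1). Copied 'W' from pos 1. Output: "BWW"
Token 4: backref(off=2, len=1). Copied 'W' from pos 1. Output: "BWWW"
Token 5: literal('P'). Output: "BWWWP"
Token 6: literal('Y'). Output: "BWWWPY"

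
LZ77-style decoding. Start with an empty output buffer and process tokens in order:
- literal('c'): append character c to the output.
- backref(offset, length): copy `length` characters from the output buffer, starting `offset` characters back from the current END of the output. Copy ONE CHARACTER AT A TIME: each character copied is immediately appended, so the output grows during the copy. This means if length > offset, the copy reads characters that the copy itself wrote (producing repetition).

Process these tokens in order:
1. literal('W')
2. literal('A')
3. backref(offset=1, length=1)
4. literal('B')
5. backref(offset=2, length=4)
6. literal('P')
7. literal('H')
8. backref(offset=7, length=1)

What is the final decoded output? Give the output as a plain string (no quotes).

Answer: WAABABABPHB

Derivation:
Token 1: literal('W'). Output: "W"
Token 2: literal('A'). Output: "WA"
Token 3: backref(off=1, len=1). Copied 'A' from pos 1. Output: "WAA"
Token 4: literal('B'). Output: "WAAB"
Token 5: backref(off=2, len=4) (overlapping!). Copied 'ABAB' from pos 2. Output: "WAABABAB"
Token 6: literal('P'). Output: "WAABABABP"
Token 7: literal('H'). Output: "WAABABABPH"
Token 8: backref(off=7, len=1). Copied 'B' from pos 3. Output: "WAABABABPHB"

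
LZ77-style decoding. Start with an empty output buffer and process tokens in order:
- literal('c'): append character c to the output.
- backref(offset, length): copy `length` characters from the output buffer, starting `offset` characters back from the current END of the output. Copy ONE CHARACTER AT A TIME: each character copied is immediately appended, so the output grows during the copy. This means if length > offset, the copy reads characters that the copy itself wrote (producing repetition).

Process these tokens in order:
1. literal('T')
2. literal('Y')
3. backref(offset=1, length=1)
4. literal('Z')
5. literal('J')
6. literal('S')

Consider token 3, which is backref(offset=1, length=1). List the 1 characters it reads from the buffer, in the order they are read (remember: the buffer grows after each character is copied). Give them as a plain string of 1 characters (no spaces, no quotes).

Answer: Y

Derivation:
Token 1: literal('T'). Output: "T"
Token 2: literal('Y'). Output: "TY"
Token 3: backref(off=1, len=1). Buffer before: "TY" (len 2)
  byte 1: read out[1]='Y', append. Buffer now: "TYY"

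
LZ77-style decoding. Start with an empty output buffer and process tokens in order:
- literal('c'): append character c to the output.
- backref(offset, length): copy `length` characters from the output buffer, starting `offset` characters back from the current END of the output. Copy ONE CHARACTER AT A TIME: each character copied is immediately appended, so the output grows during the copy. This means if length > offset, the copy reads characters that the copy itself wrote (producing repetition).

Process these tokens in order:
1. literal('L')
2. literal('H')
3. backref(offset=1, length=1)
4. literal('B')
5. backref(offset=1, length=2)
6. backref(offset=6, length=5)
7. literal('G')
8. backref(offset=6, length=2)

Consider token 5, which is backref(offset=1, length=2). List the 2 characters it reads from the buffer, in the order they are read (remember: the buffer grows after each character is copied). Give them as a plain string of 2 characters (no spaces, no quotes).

Token 1: literal('L'). Output: "L"
Token 2: literal('H'). Output: "LH"
Token 3: backref(off=1, len=1). Copied 'H' from pos 1. Output: "LHH"
Token 4: literal('B'). Output: "LHHB"
Token 5: backref(off=1, len=2). Buffer before: "LHHB" (len 4)
  byte 1: read out[3]='B', append. Buffer now: "LHHBB"
  byte 2: read out[4]='B', append. Buffer now: "LHHBBB"

Answer: BB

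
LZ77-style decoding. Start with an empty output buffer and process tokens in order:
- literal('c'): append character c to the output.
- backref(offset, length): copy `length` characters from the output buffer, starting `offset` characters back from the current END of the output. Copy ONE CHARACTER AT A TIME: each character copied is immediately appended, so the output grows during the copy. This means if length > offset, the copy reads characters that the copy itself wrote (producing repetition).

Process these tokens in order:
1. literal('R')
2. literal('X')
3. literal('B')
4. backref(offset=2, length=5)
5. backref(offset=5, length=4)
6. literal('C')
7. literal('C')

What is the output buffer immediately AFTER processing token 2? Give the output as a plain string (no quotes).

Token 1: literal('R'). Output: "R"
Token 2: literal('X'). Output: "RX"

Answer: RX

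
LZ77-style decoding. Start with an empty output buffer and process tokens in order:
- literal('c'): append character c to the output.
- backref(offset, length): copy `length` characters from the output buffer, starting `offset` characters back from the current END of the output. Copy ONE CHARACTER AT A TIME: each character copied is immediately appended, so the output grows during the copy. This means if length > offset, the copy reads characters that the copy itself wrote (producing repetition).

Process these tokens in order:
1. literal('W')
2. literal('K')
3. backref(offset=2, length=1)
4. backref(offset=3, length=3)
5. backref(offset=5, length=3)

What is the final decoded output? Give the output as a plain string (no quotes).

Token 1: literal('W'). Output: "W"
Token 2: literal('K'). Output: "WK"
Token 3: backref(off=2, len=1). Copied 'W' from pos 0. Output: "WKW"
Token 4: backref(off=3, len=3). Copied 'WKW' from pos 0. Output: "WKWWKW"
Token 5: backref(off=5, len=3). Copied 'KWW' from pos 1. Output: "WKWWKWKWW"

Answer: WKWWKWKWW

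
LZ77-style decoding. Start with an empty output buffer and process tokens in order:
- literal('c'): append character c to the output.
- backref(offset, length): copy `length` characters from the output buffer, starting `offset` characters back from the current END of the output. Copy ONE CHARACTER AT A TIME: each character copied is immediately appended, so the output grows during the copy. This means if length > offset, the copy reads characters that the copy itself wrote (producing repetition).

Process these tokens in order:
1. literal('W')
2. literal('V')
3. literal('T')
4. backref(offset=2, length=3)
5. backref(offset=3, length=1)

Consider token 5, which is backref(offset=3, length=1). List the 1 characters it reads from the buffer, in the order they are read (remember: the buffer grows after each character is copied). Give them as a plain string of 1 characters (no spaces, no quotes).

Answer: V

Derivation:
Token 1: literal('W'). Output: "W"
Token 2: literal('V'). Output: "WV"
Token 3: literal('T'). Output: "WVT"
Token 4: backref(off=2, len=3) (overlapping!). Copied 'VTV' from pos 1. Output: "WVTVTV"
Token 5: backref(off=3, len=1). Buffer before: "WVTVTV" (len 6)
  byte 1: read out[3]='V', append. Buffer now: "WVTVTVV"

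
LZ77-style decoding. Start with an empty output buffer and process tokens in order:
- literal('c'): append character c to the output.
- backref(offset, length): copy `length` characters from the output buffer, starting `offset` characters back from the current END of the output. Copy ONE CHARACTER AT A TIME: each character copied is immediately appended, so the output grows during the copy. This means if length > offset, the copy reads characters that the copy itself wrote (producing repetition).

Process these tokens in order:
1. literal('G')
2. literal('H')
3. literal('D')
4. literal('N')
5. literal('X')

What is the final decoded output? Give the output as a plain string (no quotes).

Answer: GHDNX

Derivation:
Token 1: literal('G'). Output: "G"
Token 2: literal('H'). Output: "GH"
Token 3: literal('D'). Output: "GHD"
Token 4: literal('N'). Output: "GHDN"
Token 5: literal('X'). Output: "GHDNX"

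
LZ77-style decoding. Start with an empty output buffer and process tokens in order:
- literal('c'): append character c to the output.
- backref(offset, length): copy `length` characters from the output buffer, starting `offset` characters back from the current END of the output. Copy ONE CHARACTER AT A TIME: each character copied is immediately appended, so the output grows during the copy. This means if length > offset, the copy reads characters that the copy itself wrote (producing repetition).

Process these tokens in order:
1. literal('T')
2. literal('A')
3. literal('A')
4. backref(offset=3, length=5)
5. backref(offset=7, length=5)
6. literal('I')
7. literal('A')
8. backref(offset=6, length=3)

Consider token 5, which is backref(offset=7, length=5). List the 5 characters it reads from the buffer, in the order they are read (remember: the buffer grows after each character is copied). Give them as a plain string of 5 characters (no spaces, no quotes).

Token 1: literal('T'). Output: "T"
Token 2: literal('A'). Output: "TA"
Token 3: literal('A'). Output: "TAA"
Token 4: backref(off=3, len=5) (overlapping!). Copied 'TAATA' from pos 0. Output: "TAATAATA"
Token 5: backref(off=7, len=5). Buffer before: "TAATAATA" (len 8)
  byte 1: read out[1]='A', append. Buffer now: "TAATAATAA"
  byte 2: read out[2]='A', append. Buffer now: "TAATAATAAA"
  byte 3: read out[3]='T', append. Buffer now: "TAATAATAAAT"
  byte 4: read out[4]='A', append. Buffer now: "TAATAATAAATA"
  byte 5: read out[5]='A', append. Buffer now: "TAATAATAAATAA"

Answer: AATAA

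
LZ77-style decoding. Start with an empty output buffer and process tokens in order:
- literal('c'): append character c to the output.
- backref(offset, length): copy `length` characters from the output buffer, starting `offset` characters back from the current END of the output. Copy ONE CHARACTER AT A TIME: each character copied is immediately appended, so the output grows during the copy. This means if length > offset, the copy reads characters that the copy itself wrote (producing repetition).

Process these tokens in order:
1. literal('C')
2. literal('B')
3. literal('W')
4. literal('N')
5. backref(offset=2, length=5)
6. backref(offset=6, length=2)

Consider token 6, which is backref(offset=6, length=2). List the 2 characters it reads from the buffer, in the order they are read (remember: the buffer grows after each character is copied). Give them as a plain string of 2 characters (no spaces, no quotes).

Token 1: literal('C'). Output: "C"
Token 2: literal('B'). Output: "CB"
Token 3: literal('W'). Output: "CBW"
Token 4: literal('N'). Output: "CBWN"
Token 5: backref(off=2, len=5) (overlapping!). Copied 'WNWNW' from pos 2. Output: "CBWNWNWNW"
Token 6: backref(off=6, len=2). Buffer before: "CBWNWNWNW" (len 9)
  byte 1: read out[3]='N', append. Buffer now: "CBWNWNWNWN"
  byte 2: read out[4]='W', append. Buffer now: "CBWNWNWNWNW"

Answer: NW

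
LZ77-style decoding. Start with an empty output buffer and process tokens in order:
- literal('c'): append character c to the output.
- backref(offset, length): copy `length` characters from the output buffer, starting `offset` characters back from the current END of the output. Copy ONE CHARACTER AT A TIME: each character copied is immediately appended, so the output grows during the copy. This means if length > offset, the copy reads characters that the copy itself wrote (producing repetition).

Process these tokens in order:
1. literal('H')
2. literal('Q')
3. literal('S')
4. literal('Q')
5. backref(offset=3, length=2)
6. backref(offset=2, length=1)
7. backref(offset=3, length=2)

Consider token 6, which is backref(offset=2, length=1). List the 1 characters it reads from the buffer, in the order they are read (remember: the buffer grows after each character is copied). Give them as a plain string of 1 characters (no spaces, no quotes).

Token 1: literal('H'). Output: "H"
Token 2: literal('Q'). Output: "HQ"
Token 3: literal('S'). Output: "HQS"
Token 4: literal('Q'). Output: "HQSQ"
Token 5: backref(off=3, len=2). Copied 'QS' from pos 1. Output: "HQSQQS"
Token 6: backref(off=2, len=1). Buffer before: "HQSQQS" (len 6)
  byte 1: read out[4]='Q', append. Buffer now: "HQSQQSQ"

Answer: Q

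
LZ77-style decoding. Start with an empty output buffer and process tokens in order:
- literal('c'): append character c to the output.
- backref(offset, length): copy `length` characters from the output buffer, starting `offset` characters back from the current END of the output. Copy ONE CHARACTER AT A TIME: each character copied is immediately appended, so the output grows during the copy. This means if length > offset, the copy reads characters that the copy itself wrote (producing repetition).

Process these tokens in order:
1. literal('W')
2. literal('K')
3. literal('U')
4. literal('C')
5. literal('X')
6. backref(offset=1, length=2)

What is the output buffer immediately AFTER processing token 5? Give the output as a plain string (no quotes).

Answer: WKUCX

Derivation:
Token 1: literal('W'). Output: "W"
Token 2: literal('K'). Output: "WK"
Token 3: literal('U'). Output: "WKU"
Token 4: literal('C'). Output: "WKUC"
Token 5: literal('X'). Output: "WKUCX"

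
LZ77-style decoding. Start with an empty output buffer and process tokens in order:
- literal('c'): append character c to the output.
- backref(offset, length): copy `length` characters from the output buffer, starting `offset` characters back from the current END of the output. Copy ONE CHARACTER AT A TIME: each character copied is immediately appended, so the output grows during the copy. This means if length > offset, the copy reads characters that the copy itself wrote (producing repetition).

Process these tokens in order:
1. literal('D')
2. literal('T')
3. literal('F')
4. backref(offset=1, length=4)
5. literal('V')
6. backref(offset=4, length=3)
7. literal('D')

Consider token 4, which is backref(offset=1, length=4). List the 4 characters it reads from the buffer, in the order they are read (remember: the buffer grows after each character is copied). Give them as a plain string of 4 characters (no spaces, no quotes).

Token 1: literal('D'). Output: "D"
Token 2: literal('T'). Output: "DT"
Token 3: literal('F'). Output: "DTF"
Token 4: backref(off=1, len=4). Buffer before: "DTF" (len 3)
  byte 1: read out[2]='F', append. Buffer now: "DTFF"
  byte 2: read out[3]='F', append. Buffer now: "DTFFF"
  byte 3: read out[4]='F', append. Buffer now: "DTFFFF"
  byte 4: read out[5]='F', append. Buffer now: "DTFFFFF"

Answer: FFFF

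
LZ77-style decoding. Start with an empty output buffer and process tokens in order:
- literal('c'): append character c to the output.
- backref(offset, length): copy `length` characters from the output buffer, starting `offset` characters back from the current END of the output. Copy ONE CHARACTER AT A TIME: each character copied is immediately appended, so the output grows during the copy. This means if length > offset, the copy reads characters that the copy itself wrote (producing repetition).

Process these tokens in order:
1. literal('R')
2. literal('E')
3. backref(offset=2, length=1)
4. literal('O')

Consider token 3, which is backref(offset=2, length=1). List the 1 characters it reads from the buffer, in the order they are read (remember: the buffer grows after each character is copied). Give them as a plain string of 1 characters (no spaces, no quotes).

Answer: R

Derivation:
Token 1: literal('R'). Output: "R"
Token 2: literal('E'). Output: "RE"
Token 3: backref(off=2, len=1). Buffer before: "RE" (len 2)
  byte 1: read out[0]='R', append. Buffer now: "RER"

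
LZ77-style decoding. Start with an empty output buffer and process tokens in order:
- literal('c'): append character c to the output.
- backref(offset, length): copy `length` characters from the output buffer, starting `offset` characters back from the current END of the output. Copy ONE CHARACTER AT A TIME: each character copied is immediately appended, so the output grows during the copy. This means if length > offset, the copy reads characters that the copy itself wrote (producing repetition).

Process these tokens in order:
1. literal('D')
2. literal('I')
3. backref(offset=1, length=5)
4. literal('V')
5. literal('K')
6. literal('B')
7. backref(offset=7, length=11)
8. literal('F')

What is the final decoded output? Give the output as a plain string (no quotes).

Token 1: literal('D'). Output: "D"
Token 2: literal('I'). Output: "DI"
Token 3: backref(off=1, len=5) (overlapping!). Copied 'IIIII' from pos 1. Output: "DIIIIII"
Token 4: literal('V'). Output: "DIIIIIIV"
Token 5: literal('K'). Output: "DIIIIIIVK"
Token 6: literal('B'). Output: "DIIIIIIVKB"
Token 7: backref(off=7, len=11) (overlapping!). Copied 'IIIIVKBIIII' from pos 3. Output: "DIIIIIIVKBIIIIVKBIIII"
Token 8: literal('F'). Output: "DIIIIIIVKBIIIIVKBIIIIF"

Answer: DIIIIIIVKBIIIIVKBIIIIF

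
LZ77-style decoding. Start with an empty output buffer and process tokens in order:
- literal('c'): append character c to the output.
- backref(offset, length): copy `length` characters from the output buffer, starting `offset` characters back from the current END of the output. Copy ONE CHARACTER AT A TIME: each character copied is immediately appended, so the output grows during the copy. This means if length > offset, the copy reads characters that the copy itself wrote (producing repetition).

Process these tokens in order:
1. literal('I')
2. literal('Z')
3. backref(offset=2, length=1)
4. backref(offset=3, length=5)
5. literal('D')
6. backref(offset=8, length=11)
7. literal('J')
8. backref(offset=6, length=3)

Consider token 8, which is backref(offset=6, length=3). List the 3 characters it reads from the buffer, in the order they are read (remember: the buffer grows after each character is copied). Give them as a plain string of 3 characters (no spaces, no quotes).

Token 1: literal('I'). Output: "I"
Token 2: literal('Z'). Output: "IZ"
Token 3: backref(off=2, len=1). Copied 'I' from pos 0. Output: "IZI"
Token 4: backref(off=3, len=5) (overlapping!). Copied 'IZIIZ' from pos 0. Output: "IZIIZIIZ"
Token 5: literal('D'). Output: "IZIIZIIZD"
Token 6: backref(off=8, len=11) (overlapping!). Copied 'ZIIZIIZDZII' from pos 1. Output: "IZIIZIIZDZIIZIIZDZII"
Token 7: literal('J'). Output: "IZIIZIIZDZIIZIIZDZIIJ"
Token 8: backref(off=6, len=3). Buffer before: "IZIIZIIZDZIIZIIZDZIIJ" (len 21)
  byte 1: read out[15]='Z', append. Buffer now: "IZIIZIIZDZIIZIIZDZIIJZ"
  byte 2: read out[16]='D', append. Buffer now: "IZIIZIIZDZIIZIIZDZIIJZD"
  byte 3: read out[17]='Z', append. Buffer now: "IZIIZIIZDZIIZIIZDZIIJZDZ"

Answer: ZDZ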